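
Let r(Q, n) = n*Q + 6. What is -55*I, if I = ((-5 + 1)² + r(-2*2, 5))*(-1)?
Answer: 110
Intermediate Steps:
r(Q, n) = 6 + Q*n (r(Q, n) = Q*n + 6 = 6 + Q*n)
I = -2 (I = ((-5 + 1)² + (6 - 2*2*5))*(-1) = ((-4)² + (6 - 4*5))*(-1) = (16 + (6 - 20))*(-1) = (16 - 14)*(-1) = 2*(-1) = -2)
-55*I = -55*(-2) = 110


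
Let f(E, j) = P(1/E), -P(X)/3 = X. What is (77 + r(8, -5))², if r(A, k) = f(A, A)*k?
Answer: 398161/64 ≈ 6221.3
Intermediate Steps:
P(X) = -3*X
f(E, j) = -3/E
r(A, k) = -3*k/A (r(A, k) = (-3/A)*k = -3*k/A)
(77 + r(8, -5))² = (77 - 3*(-5)/8)² = (77 - 3*(-5)*⅛)² = (77 + 15/8)² = (631/8)² = 398161/64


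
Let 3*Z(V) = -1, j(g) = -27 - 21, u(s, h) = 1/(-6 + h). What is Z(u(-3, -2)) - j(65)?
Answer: 143/3 ≈ 47.667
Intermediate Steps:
j(g) = -48
Z(V) = -1/3 (Z(V) = (1/3)*(-1) = -1/3)
Z(u(-3, -2)) - j(65) = -1/3 - 1*(-48) = -1/3 + 48 = 143/3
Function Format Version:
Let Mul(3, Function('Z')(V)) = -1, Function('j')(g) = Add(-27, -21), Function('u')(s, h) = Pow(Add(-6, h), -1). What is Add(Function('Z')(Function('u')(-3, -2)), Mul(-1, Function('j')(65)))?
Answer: Rational(143, 3) ≈ 47.667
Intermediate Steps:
Function('j')(g) = -48
Function('Z')(V) = Rational(-1, 3) (Function('Z')(V) = Mul(Rational(1, 3), -1) = Rational(-1, 3))
Add(Function('Z')(Function('u')(-3, -2)), Mul(-1, Function('j')(65))) = Add(Rational(-1, 3), Mul(-1, -48)) = Add(Rational(-1, 3), 48) = Rational(143, 3)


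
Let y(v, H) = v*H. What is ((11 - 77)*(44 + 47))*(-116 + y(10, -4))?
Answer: 936936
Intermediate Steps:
y(v, H) = H*v
((11 - 77)*(44 + 47))*(-116 + y(10, -4)) = ((11 - 77)*(44 + 47))*(-116 - 4*10) = (-66*91)*(-116 - 40) = -6006*(-156) = 936936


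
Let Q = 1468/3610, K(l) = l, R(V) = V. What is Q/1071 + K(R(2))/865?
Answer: 900244/334435815 ≈ 0.0026918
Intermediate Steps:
Q = 734/1805 (Q = 1468*(1/3610) = 734/1805 ≈ 0.40665)
Q/1071 + K(R(2))/865 = (734/1805)/1071 + 2/865 = (734/1805)*(1/1071) + 2*(1/865) = 734/1933155 + 2/865 = 900244/334435815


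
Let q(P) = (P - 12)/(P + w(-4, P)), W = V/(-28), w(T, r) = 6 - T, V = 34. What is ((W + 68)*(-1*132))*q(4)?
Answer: 246840/49 ≈ 5037.5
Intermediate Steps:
W = -17/14 (W = 34/(-28) = 34*(-1/28) = -17/14 ≈ -1.2143)
q(P) = (-12 + P)/(10 + P) (q(P) = (P - 12)/(P + (6 - 1*(-4))) = (-12 + P)/(P + (6 + 4)) = (-12 + P)/(P + 10) = (-12 + P)/(10 + P))
((W + 68)*(-1*132))*q(4) = ((-17/14 + 68)*(-1*132))*((-12 + 4)/(10 + 4)) = ((935/14)*(-132))*(-8/14) = -30855*(-8)/49 = -61710/7*(-4/7) = 246840/49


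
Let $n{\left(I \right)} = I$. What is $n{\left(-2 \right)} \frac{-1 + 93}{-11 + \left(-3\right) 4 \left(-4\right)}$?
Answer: $- \frac{184}{37} \approx -4.973$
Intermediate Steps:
$n{\left(-2 \right)} \frac{-1 + 93}{-11 + \left(-3\right) 4 \left(-4\right)} = - 2 \frac{-1 + 93}{-11 + \left(-3\right) 4 \left(-4\right)} = - 2 \frac{92}{-11 - -48} = - 2 \frac{92}{-11 + 48} = - 2 \cdot \frac{92}{37} = - 2 \cdot 92 \cdot \frac{1}{37} = \left(-2\right) \frac{92}{37} = - \frac{184}{37}$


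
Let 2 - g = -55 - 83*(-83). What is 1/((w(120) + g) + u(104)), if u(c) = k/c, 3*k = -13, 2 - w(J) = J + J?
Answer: -24/169681 ≈ -0.00014144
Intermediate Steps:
g = -6832 (g = 2 - (-55 - 83*(-83)) = 2 - (-55 + 6889) = 2 - 1*6834 = 2 - 6834 = -6832)
w(J) = 2 - 2*J (w(J) = 2 - (J + J) = 2 - 2*J)
k = -13/3 (k = (1/3)*(-13) = -13/3 ≈ -4.3333)
u(c) = -13/(3*c)
1/((w(120) + g) + u(104)) = 1/(((2 - 2*120) - 6832) - 13/3/104) = 1/(((2 - 240) - 6832) - 13/3*1/104) = 1/((-238 - 6832) - 1/24) = 1/(-7070 - 1/24) = 1/(-169681/24) = -24/169681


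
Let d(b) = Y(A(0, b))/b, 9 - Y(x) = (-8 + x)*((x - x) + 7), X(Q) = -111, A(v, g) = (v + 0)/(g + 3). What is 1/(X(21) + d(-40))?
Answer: -8/901 ≈ -0.0088790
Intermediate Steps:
A(v, g) = v/(3 + g)
Y(x) = 65 - 7*x (Y(x) = 9 - (-8 + x)*((x - x) + 7) = 9 - (-8 + x)*(0 + 7) = 9 - (-8 + x)*7 = 9 - (-56 + 7*x) = 9 + (56 - 7*x) = 65 - 7*x)
d(b) = 65/b (d(b) = (65 - 0/(3 + b))/b = (65 - 7*0)/b = (65 + 0)/b = 65/b)
1/(X(21) + d(-40)) = 1/(-111 + 65/(-40)) = 1/(-111 + 65*(-1/40)) = 1/(-111 - 13/8) = 1/(-901/8) = -8/901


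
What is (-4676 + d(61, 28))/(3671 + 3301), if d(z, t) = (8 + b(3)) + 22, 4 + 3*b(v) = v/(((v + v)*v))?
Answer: -83651/125496 ≈ -0.66656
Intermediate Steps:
b(v) = -4/3 + 1/(6*v) (b(v) = -4/3 + (v/(((v + v)*v)))/3 = -4/3 + (v/(((2*v)*v)))/3 = -4/3 + (v/((2*v**2)))/3 = -4/3 + (v*(1/(2*v**2)))/3 = -4/3 + (1/(2*v))/3 = -4/3 + 1/(6*v))
d(z, t) = 517/18 (d(z, t) = (8 + (1/6)*(1 - 8*3)/3) + 22 = (8 + (1/6)*(1/3)*(1 - 24)) + 22 = (8 + (1/6)*(1/3)*(-23)) + 22 = (8 - 23/18) + 22 = 121/18 + 22 = 517/18)
(-4676 + d(61, 28))/(3671 + 3301) = (-4676 + 517/18)/(3671 + 3301) = -83651/18/6972 = -83651/18*1/6972 = -83651/125496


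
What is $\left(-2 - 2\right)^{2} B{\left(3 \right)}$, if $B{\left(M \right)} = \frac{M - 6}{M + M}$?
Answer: $-8$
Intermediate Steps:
$B{\left(M \right)} = \frac{-6 + M}{2 M}$ ($B{\left(M \right)} = \frac{M - 6}{2 M} = \left(-6 + M\right) \frac{1}{2 M} = \frac{-6 + M}{2 M}$)
$\left(-2 - 2\right)^{2} B{\left(3 \right)} = \left(-2 - 2\right)^{2} \frac{-6 + 3}{2 \cdot 3} = \left(-4\right)^{2} \cdot \frac{1}{2} \cdot \frac{1}{3} \left(-3\right) = 16 \left(- \frac{1}{2}\right) = -8$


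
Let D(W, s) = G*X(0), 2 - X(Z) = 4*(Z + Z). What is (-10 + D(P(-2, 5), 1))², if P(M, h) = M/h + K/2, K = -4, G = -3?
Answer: 256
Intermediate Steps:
X(Z) = 2 - 8*Z (X(Z) = 2 - 4*(Z + Z) = 2 - 4*2*Z = 2 - 8*Z)
P(M, h) = -2 + M/h (P(M, h) = M/h - 4/2 = M/h - 4*½ = M/h - 2 = -2 + M/h)
D(W, s) = -6 (D(W, s) = -3*(2 - 8*0) = -3*(2 + 0) = -3*2 = -6)
(-10 + D(P(-2, 5), 1))² = (-10 - 6)² = (-16)² = 256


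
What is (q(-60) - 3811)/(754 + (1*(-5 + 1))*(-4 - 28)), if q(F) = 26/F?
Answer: -114343/26460 ≈ -4.3214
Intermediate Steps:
(q(-60) - 3811)/(754 + (1*(-5 + 1))*(-4 - 28)) = (26/(-60) - 3811)/(754 + (1*(-5 + 1))*(-4 - 28)) = (26*(-1/60) - 3811)/(754 + (1*(-4))*(-32)) = (-13/30 - 3811)/(754 - 4*(-32)) = -114343/(30*(754 + 128)) = -114343/30/882 = -114343/30*1/882 = -114343/26460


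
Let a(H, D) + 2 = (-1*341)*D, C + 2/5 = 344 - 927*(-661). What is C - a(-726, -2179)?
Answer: -649732/5 ≈ -1.2995e+5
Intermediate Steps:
C = 3065453/5 (C = -⅖ + (344 - 927*(-661)) = -⅖ + (344 + 612747) = -⅖ + 613091 = 3065453/5 ≈ 6.1309e+5)
a(H, D) = -2 - 341*D (a(H, D) = -2 + (-1*341)*D = -2 - 341*D)
C - a(-726, -2179) = 3065453/5 - (-2 - 341*(-2179)) = 3065453/5 - (-2 + 743039) = 3065453/5 - 1*743037 = 3065453/5 - 743037 = -649732/5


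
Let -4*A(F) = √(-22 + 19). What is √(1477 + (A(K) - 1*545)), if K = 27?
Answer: √(3728 - I*√3)/2 ≈ 30.529 - 0.0070919*I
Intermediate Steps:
A(F) = -I*√3/4 (A(F) = -√(-22 + 19)/4 = -I*√3/4)
√(1477 + (A(K) - 1*545)) = √(1477 + (-I*√3/4 - 1*545)) = √(1477 + (-I*√3/4 - 545)) = √(1477 + (-545 - I*√3/4)) = √(932 - I*√3/4)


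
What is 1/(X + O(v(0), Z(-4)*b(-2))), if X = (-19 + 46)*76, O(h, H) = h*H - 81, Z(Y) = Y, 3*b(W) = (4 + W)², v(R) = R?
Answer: 1/1971 ≈ 0.00050736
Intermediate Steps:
b(W) = (4 + W)²/3
O(h, H) = -81 + H*h (O(h, H) = H*h - 81 = -81 + H*h)
X = 2052 (X = 27*76 = 2052)
1/(X + O(v(0), Z(-4)*b(-2))) = 1/(2052 + (-81 - 4*(4 - 2)²/3*0)) = 1/(2052 + (-81 - 4*2²/3*0)) = 1/(2052 + (-81 - 4*4/3*0)) = 1/(2052 + (-81 - 16/3*0)) = 1/(2052 + (-81 + 0)) = 1/(2052 - 81) = 1/1971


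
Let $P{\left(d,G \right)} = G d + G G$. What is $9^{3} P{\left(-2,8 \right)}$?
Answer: $34992$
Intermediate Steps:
$P{\left(d,G \right)} = G^{2} + G d$ ($P{\left(d,G \right)} = G d + G^{2} = G^{2} + G d$)
$9^{3} P{\left(-2,8 \right)} = 9^{3} \cdot 8 \left(8 - 2\right) = 729 \cdot 8 \cdot 6 = 729 \cdot 48 = 34992$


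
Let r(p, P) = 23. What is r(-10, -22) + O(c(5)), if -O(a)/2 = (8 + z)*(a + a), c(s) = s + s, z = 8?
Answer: -617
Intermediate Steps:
c(s) = 2*s
O(a) = -64*a (O(a) = -2*(8 + 8)*(a + a) = -32*2*a = -64*a)
r(-10, -22) + O(c(5)) = 23 - 128*5 = 23 - 64*10 = 23 - 640 = -617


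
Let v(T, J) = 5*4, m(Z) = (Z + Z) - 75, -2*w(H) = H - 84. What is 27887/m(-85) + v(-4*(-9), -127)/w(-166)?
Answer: -139239/1225 ≈ -113.66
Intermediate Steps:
w(H) = 42 - H/2 (w(H) = -(H - 84)/2 = -(-84 + H)/2 = 42 - H/2)
m(Z) = -75 + 2*Z (m(Z) = 2*Z - 75 = -75 + 2*Z)
v(T, J) = 20
27887/m(-85) + v(-4*(-9), -127)/w(-166) = 27887/(-75 + 2*(-85)) + 20/(42 - 1/2*(-166)) = 27887/(-75 - 170) + 20/(42 + 83) = 27887/(-245) + 20/125 = 27887*(-1/245) + 20*(1/125) = -27887/245 + 4/25 = -139239/1225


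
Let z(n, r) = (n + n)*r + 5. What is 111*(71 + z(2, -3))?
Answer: 7104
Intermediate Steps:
z(n, r) = 5 + 2*n*r (z(n, r) = (2*n)*r + 5 = 2*n*r + 5 = 5 + 2*n*r)
111*(71 + z(2, -3)) = 111*(71 + (5 + 2*2*(-3))) = 111*(71 + (5 - 12)) = 111*(71 - 7) = 111*64 = 7104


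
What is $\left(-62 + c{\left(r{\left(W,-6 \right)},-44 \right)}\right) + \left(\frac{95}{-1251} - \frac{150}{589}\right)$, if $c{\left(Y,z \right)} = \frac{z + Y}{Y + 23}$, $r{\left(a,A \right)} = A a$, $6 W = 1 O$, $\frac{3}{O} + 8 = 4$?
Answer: $- \frac{236347228}{3684195} \approx -64.152$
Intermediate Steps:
$O = - \frac{3}{4}$ ($O = \frac{3}{-8 + 4} = \frac{3}{-4} = 3 \left(- \frac{1}{4}\right) = - \frac{3}{4} \approx -0.75$)
$W = - \frac{1}{8}$ ($W = \frac{1 \left(- \frac{3}{4}\right)}{6} = \frac{1}{6} \left(- \frac{3}{4}\right) = - \frac{1}{8} \approx -0.125$)
$c{\left(Y,z \right)} = \frac{Y + z}{23 + Y}$
$\left(-62 + c{\left(r{\left(W,-6 \right)},-44 \right)}\right) + \left(\frac{95}{-1251} - \frac{150}{589}\right) = \left(-62 + \frac{\left(-6\right) \left(- \frac{1}{8}\right) - 44}{23 - - \frac{3}{4}}\right) + \left(\frac{95}{-1251} - \frac{150}{589}\right) = \left(-62 + \frac{\frac{3}{4} - 44}{23 + \frac{3}{4}}\right) + \left(95 \left(- \frac{1}{1251}\right) - \frac{150}{589}\right) = \left(-62 + \frac{1}{\frac{95}{4}} \left(- \frac{173}{4}\right)\right) - \frac{243605}{736839} = \left(-62 + \frac{4}{95} \left(- \frac{173}{4}\right)\right) - \frac{243605}{736839} = \left(-62 - \frac{173}{95}\right) - \frac{243605}{736839} = - \frac{6063}{95} - \frac{243605}{736839} = - \frac{236347228}{3684195}$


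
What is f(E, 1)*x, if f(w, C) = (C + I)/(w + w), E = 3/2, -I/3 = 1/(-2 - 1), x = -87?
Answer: -58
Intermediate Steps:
I = 1 (I = -3/(-2 - 1) = -3/(-3) = -3*(-1/3) = 1)
E = 3/2 (E = 3*(1/2) = 3/2 ≈ 1.5000)
f(w, C) = (1 + C)/(2*w) (f(w, C) = (C + 1)/(w + w) = (1 + C)/((2*w)) = (1 + C)*(1/(2*w)) = (1 + C)/(2*w))
f(E, 1)*x = ((1 + 1)/(2*(3/2)))*(-87) = ((1/2)*(2/3)*2)*(-87) = (2/3)*(-87) = -58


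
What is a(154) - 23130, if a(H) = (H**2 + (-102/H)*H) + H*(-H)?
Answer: -23232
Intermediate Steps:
a(H) = -102 (a(H) = (H**2 - 102) - H**2 = (-102 + H**2) - H**2 = -102)
a(154) - 23130 = -102 - 23130 = -23232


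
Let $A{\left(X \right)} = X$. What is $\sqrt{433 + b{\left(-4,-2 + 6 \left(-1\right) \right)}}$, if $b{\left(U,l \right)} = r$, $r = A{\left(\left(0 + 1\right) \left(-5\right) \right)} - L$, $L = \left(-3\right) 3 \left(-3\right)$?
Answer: $\sqrt{401} \approx 20.025$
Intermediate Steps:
$L = 27$ ($L = \left(-9\right) \left(-3\right) = 27$)
$r = -32$ ($r = \left(0 + 1\right) \left(-5\right) - 27 = 1 \left(-5\right) - 27 = -5 - 27 = -32$)
$b{\left(U,l \right)} = -32$
$\sqrt{433 + b{\left(-4,-2 + 6 \left(-1\right) \right)}} = \sqrt{433 - 32} = \sqrt{401}$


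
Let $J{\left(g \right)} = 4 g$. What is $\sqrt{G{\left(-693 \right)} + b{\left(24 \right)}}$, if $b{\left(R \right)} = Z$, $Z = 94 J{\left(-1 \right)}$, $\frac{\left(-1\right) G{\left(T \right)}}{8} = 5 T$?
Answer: $4 \sqrt{1709} \approx 165.36$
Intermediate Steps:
$G{\left(T \right)} = - 40 T$ ($G{\left(T \right)} = - 8 \cdot 5 T = - 40 T$)
$Z = -376$ ($Z = 94 \cdot 4 \left(-1\right) = 94 \left(-4\right) = -376$)
$b{\left(R \right)} = -376$
$\sqrt{G{\left(-693 \right)} + b{\left(24 \right)}} = \sqrt{\left(-40\right) \left(-693\right) - 376} = \sqrt{27720 - 376} = \sqrt{27344} = 4 \sqrt{1709}$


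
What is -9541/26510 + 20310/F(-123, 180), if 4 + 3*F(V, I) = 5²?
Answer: 538351313/185570 ≈ 2901.1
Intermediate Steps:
F(V, I) = 7 (F(V, I) = -4/3 + (⅓)*5² = -4/3 + (⅓)*25 = -4/3 + 25/3 = 7)
-9541/26510 + 20310/F(-123, 180) = -9541/26510 + 20310/7 = 538351313/185570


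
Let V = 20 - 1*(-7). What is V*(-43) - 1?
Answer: -1162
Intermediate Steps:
V = 27 (V = 20 + 7 = 27)
V*(-43) - 1 = 27*(-43) - 1 = -1161 - 1 = -1162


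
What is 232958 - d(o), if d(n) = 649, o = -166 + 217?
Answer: 232309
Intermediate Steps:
o = 51
232958 - d(o) = 232958 - 1*649 = 232958 - 649 = 232309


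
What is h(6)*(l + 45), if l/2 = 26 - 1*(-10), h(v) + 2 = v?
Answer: 468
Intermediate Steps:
h(v) = -2 + v
l = 72 (l = 2*(26 - 1*(-10)) = 2*(26 + 10) = 2*36 = 72)
h(6)*(l + 45) = (-2 + 6)*(72 + 45) = 4*117 = 468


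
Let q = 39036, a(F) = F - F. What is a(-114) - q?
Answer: -39036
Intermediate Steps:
a(F) = 0
a(-114) - q = 0 - 1*39036 = 0 - 39036 = -39036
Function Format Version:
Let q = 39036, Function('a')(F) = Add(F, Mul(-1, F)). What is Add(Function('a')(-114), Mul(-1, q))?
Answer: -39036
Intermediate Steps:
Function('a')(F) = 0
Add(Function('a')(-114), Mul(-1, q)) = Add(0, Mul(-1, 39036)) = Add(0, -39036) = -39036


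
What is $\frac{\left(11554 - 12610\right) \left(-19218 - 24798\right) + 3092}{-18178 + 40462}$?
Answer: $\frac{11620997}{5571} \approx 2086.0$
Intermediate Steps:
$\frac{\left(11554 - 12610\right) \left(-19218 - 24798\right) + 3092}{-18178 + 40462} = \frac{\left(-1056\right) \left(-44016\right) + 3092}{22284} = \left(46480896 + 3092\right) \frac{1}{22284} = 46483988 \cdot \frac{1}{22284} = \frac{11620997}{5571}$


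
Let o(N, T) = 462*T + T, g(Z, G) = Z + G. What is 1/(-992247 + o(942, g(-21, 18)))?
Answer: -1/993636 ≈ -1.0064e-6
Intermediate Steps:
g(Z, G) = G + Z
o(N, T) = 463*T
1/(-992247 + o(942, g(-21, 18))) = 1/(-992247 + 463*(18 - 21)) = 1/(-992247 + 463*(-3)) = 1/(-992247 - 1389) = 1/(-993636) = -1/993636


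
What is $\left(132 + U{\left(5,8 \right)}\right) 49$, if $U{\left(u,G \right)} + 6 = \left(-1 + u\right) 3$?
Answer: $6762$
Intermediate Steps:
$U{\left(u,G \right)} = -9 + 3 u$ ($U{\left(u,G \right)} = -6 + \left(-1 + u\right) 3 = -6 + \left(-3 + 3 u\right) = -9 + 3 u$)
$\left(132 + U{\left(5,8 \right)}\right) 49 = \left(132 + \left(-9 + 3 \cdot 5\right)\right) 49 = \left(132 + \left(-9 + 15\right)\right) 49 = \left(132 + 6\right) 49 = 138 \cdot 49 = 6762$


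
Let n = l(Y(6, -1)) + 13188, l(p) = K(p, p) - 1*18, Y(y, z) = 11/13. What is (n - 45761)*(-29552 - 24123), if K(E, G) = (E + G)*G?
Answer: 295622415975/169 ≈ 1.7492e+9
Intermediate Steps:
K(E, G) = G*(E + G)
Y(y, z) = 11/13 (Y(y, z) = 11*(1/13) = 11/13)
l(p) = -18 + 2*p² (l(p) = p*(p + p) - 1*18 = p*(2*p) - 18 = 2*p² - 18 = -18 + 2*p²)
n = 2225972/169 (n = (-18 + 2*(11/13)²) + 13188 = (-18 + 2*(121/169)) + 13188 = (-18 + 242/169) + 13188 = -2800/169 + 13188 = 2225972/169 ≈ 13171.)
(n - 45761)*(-29552 - 24123) = (2225972/169 - 45761)*(-29552 - 24123) = -5507637/169*(-53675) = 295622415975/169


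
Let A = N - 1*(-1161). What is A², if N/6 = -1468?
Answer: 58476609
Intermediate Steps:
N = -8808 (N = 6*(-1468) = -8808)
A = -7647 (A = -8808 - 1*(-1161) = -8808 + 1161 = -7647)
A² = (-7647)² = 58476609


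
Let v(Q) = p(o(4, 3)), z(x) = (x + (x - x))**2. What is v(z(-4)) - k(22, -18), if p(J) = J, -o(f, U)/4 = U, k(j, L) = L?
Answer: 6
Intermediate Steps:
o(f, U) = -4*U
z(x) = x**2 (z(x) = (x + 0)**2 = x**2)
v(Q) = -12 (v(Q) = -4*3 = -12)
v(z(-4)) - k(22, -18) = -12 - 1*(-18) = -12 + 18 = 6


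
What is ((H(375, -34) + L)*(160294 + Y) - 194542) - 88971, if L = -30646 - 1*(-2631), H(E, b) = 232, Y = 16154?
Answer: -4902538297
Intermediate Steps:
L = -28015 (L = -30646 + 2631 = -28015)
((H(375, -34) + L)*(160294 + Y) - 194542) - 88971 = ((232 - 28015)*(160294 + 16154) - 194542) - 88971 = (-27783*176448 - 194542) - 88971 = (-4902254784 - 194542) - 88971 = -4902449326 - 88971 = -4902538297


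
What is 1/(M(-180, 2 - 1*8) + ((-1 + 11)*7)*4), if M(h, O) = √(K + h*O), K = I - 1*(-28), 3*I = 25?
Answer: 840/231851 - √10047/231851 ≈ 0.0031907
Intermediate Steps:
I = 25/3 (I = (⅓)*25 = 25/3 ≈ 8.3333)
K = 109/3 (K = 25/3 - 1*(-28) = 25/3 + 28 = 109/3 ≈ 36.333)
M(h, O) = √(109/3 + O*h) (M(h, O) = √(109/3 + h*O) = √(109/3 + O*h))
1/(M(-180, 2 - 1*8) + ((-1 + 11)*7)*4) = 1/(√(327 + 9*(2 - 1*8)*(-180))/3 + ((-1 + 11)*7)*4) = 1/(√(327 + 9*(2 - 8)*(-180))/3 + (10*7)*4) = 1/(√(327 + 9*(-6)*(-180))/3 + 70*4) = 1/(√(327 + 9720)/3 + 280) = 1/(√10047/3 + 280) = 1/(280 + √10047/3)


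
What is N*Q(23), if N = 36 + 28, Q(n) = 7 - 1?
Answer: 384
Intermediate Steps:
Q(n) = 6
N = 64
N*Q(23) = 64*6 = 384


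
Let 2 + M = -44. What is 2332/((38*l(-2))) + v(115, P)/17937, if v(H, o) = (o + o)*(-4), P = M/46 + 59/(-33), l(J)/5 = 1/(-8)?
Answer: -5521369168/56232495 ≈ -98.188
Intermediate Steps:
M = -46 (M = -2 - 44 = -46)
l(J) = -5/8 (l(J) = 5*(1/(-8)) = 5*(1*(-1/8)) = 5*(-1/8) = -5/8)
P = -92/33 (P = -46/46 + 59/(-33) = -46*1/46 + 59*(-1/33) = -1 - 59/33 = -92/33 ≈ -2.7879)
v(H, o) = -8*o (v(H, o) = (2*o)*(-4) = -8*o)
2332/((38*l(-2))) + v(115, P)/17937 = 2332/((38*(-5/8))) - 8*(-92/33)/17937 = 2332/(-95/4) + (736/33)*(1/17937) = 2332*(-4/95) + 736/591921 = -9328/95 + 736/591921 = -5521369168/56232495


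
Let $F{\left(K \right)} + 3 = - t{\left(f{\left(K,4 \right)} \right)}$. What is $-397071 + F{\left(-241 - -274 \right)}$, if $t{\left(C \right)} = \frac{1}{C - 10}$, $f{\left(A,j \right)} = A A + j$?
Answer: $- \frac{430031143}{1083} \approx -3.9707 \cdot 10^{5}$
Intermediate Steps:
$f{\left(A,j \right)} = j + A^{2}$ ($f{\left(A,j \right)} = A^{2} + j = j + A^{2}$)
$t{\left(C \right)} = \frac{1}{-10 + C}$
$F{\left(K \right)} = -3 - \frac{1}{-6 + K^{2}}$ ($F{\left(K \right)} = -3 - \frac{1}{-10 + \left(4 + K^{2}\right)} = -3 - \frac{1}{-6 + K^{2}}$)
$-397071 + F{\left(-241 - -274 \right)} = -397071 + \frac{17 - 3 \left(-241 - -274\right)^{2}}{-6 + \left(-241 - -274\right)^{2}} = -397071 + \frac{17 - 3 \left(-241 + 274\right)^{2}}{-6 + \left(-241 + 274\right)^{2}} = -397071 + \frac{17 - 3 \cdot 33^{2}}{-6 + 33^{2}} = -397071 + \frac{17 - 3267}{-6 + 1089} = -397071 + \frac{17 - 3267}{1083} = -397071 + \frac{1}{1083} \left(-3250\right) = -397071 - \frac{3250}{1083} = - \frac{430031143}{1083}$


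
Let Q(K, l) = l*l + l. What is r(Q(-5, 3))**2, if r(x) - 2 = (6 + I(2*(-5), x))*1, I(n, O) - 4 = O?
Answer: 576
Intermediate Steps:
I(n, O) = 4 + O
Q(K, l) = l + l**2 (Q(K, l) = l**2 + l = l + l**2)
r(x) = 12 + x (r(x) = 2 + (6 + (4 + x))*1 = 2 + (10 + x)*1 = 2 + (10 + x) = 12 + x)
r(Q(-5, 3))**2 = (12 + 3*(1 + 3))**2 = (12 + 3*4)**2 = (12 + 12)**2 = 24**2 = 576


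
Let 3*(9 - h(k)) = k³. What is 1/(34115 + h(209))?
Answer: -3/9026957 ≈ -3.3234e-7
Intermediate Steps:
h(k) = 9 - k³/3
1/(34115 + h(209)) = 1/(34115 + (9 - ⅓*209³)) = 1/(34115 + (9 - ⅓*9129329)) = 1/(34115 + (9 - 9129329/3)) = 1/(34115 - 9129302/3) = 1/(-9026957/3) = -3/9026957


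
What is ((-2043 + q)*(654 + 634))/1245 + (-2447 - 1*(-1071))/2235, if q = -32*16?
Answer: -490449368/185505 ≈ -2643.9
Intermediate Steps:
q = -512
((-2043 + q)*(654 + 634))/1245 + (-2447 - 1*(-1071))/2235 = ((-2043 - 512)*(654 + 634))/1245 + (-2447 - 1*(-1071))/2235 = -2555*1288*(1/1245) + (-2447 + 1071)*(1/2235) = -3290840*1/1245 - 1376*1/2235 = -658168/249 - 1376/2235 = -490449368/185505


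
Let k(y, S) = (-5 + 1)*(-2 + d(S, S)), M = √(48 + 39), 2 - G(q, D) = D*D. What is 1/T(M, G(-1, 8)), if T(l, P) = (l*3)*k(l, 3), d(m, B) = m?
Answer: -√87/1044 ≈ -0.0089343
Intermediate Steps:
G(q, D) = 2 - D² (G(q, D) = 2 - D*D = 2 - D²)
M = √87 ≈ 9.3274
k(y, S) = 8 - 4*S (k(y, S) = (-5 + 1)*(-2 + S) = -4*(-2 + S) = 8 - 4*S)
T(l, P) = -12*l (T(l, P) = (l*3)*(8 - 4*3) = (3*l)*(8 - 12) = (3*l)*(-4) = -12*l)
1/T(M, G(-1, 8)) = 1/(-12*√87) = -√87/1044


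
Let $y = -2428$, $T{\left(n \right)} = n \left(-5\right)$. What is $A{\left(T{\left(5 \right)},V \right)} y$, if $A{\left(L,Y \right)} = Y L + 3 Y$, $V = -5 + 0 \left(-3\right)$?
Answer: $-267080$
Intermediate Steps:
$T{\left(n \right)} = - 5 n$
$V = -5$ ($V = -5 + 0 = -5$)
$A{\left(L,Y \right)} = 3 Y + L Y$ ($A{\left(L,Y \right)} = L Y + 3 Y = 3 Y + L Y$)
$A{\left(T{\left(5 \right)},V \right)} y = - 5 \left(3 - 25\right) \left(-2428\right) = \left(-5\right) \left(-22\right) \left(-2428\right) = 110 \left(-2428\right) = -267080$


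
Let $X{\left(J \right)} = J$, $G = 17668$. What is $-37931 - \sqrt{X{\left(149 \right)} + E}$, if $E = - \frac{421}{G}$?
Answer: $-37931 - \frac{\sqrt{11626034287}}{8834} \approx -37943.0$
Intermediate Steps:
$E = - \frac{421}{17668} \approx -0.023828$
$-37931 - \sqrt{X{\left(149 \right)} + E} = -37931 - \sqrt{149 - \frac{421}{17668}} = -37931 - \sqrt{\frac{2632111}{17668}} = -37931 - \frac{\sqrt{11626034287}}{8834}$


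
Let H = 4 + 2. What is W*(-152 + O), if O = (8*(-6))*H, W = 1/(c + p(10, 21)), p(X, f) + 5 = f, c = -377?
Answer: 440/361 ≈ 1.2188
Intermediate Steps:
p(X, f) = -5 + f
W = -1/361 (W = 1/(-377 + (-5 + 21)) = 1/(-377 + 16) = 1/(-361) = -1/361 ≈ -0.0027701)
H = 6
O = -288 (O = (8*(-6))*6 = -48*6 = -288)
W*(-152 + O) = -(-152 - 288)/361 = -1/361*(-440) = 440/361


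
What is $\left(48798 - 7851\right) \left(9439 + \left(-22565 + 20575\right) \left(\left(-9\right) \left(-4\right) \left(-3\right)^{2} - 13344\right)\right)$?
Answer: $1061315079333$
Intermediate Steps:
$\left(48798 - 7851\right) \left(9439 + \left(-22565 + 20575\right) \left(\left(-9\right) \left(-4\right) \left(-3\right)^{2} - 13344\right)\right) = 40947 \left(9439 - 1990 \left(36 \cdot 9 - 13344\right)\right) = 40947 \left(9439 - 1990 \left(324 - 13344\right)\right) = 40947 \left(9439 - -25909800\right) = 40947 \left(9439 + 25909800\right) = 40947 \cdot 25919239 = 1061315079333$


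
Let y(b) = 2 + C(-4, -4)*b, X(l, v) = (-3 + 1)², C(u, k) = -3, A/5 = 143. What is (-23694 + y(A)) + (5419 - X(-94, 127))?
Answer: -20422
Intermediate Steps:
A = 715 (A = 5*143 = 715)
X(l, v) = 4 (X(l, v) = (-2)² = 4)
y(b) = 2 - 3*b
(-23694 + y(A)) + (5419 - X(-94, 127)) = (-23694 + (2 - 3*715)) + (5419 - 1*4) = (-23694 + (2 - 2145)) + (5419 - 4) = (-23694 - 2143) + 5415 = -25837 + 5415 = -20422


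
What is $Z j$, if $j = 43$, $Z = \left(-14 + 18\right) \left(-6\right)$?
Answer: $-1032$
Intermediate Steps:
$Z = -24$ ($Z = 4 \left(-6\right) = -24$)
$Z j = \left(-24\right) 43 = -1032$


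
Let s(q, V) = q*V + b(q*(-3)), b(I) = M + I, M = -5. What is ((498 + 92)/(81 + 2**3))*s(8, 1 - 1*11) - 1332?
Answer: -182858/89 ≈ -2054.6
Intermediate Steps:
b(I) = -5 + I
s(q, V) = -5 - 3*q + V*q (s(q, V) = q*V + (-5 + q*(-3)) = V*q + (-5 - 3*q) = -5 - 3*q + V*q)
((498 + 92)/(81 + 2**3))*s(8, 1 - 1*11) - 1332 = ((498 + 92)/(81 + 2**3))*(-5 - 3*8 + (1 - 1*11)*8) - 1332 = (590/(81 + 8))*(-5 - 24 + (1 - 11)*8) - 1332 = (590/89)*(-5 - 24 - 10*8) - 1332 = (590*(1/89))*(-5 - 24 - 80) - 1332 = (590/89)*(-109) - 1332 = -64310/89 - 1332 = -182858/89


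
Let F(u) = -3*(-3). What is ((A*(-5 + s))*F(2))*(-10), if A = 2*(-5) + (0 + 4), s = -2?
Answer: -3780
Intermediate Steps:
F(u) = 9
A = -6 (A = -10 + 4 = -6)
((A*(-5 + s))*F(2))*(-10) = (-6*(-5 - 2)*9)*(-10) = (-6*(-7)*9)*(-10) = (42*9)*(-10) = 378*(-10) = -3780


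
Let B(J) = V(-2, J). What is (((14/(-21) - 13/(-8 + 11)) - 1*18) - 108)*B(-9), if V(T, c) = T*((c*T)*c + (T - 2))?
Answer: -43492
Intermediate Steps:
V(T, c) = T*(-2 + T + T*c²) (V(T, c) = T*((T*c)*c + (-2 + T)) = T*(T*c² + (-2 + T)) = T*(-2 + T + T*c²))
B(J) = 8 + 4*J² (B(J) = -2*(-2 - 2 - 2*J²) = -2*(-4 - 2*J²) = 8 + 4*J²)
(((14/(-21) - 13/(-8 + 11)) - 1*18) - 108)*B(-9) = (((14/(-21) - 13/(-8 + 11)) - 1*18) - 108)*(8 + 4*(-9)²) = (((14*(-1/21) - 13/3) - 18) - 108)*(8 + 4*81) = (((-⅔ - 13*⅓) - 18) - 108)*(8 + 324) = (((-⅔ - 13/3) - 18) - 108)*332 = ((-5 - 18) - 108)*332 = (-23 - 108)*332 = -131*332 = -43492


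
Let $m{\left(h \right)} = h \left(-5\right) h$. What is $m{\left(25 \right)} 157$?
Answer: $-490625$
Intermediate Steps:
$m{\left(h \right)} = - 5 h^{2}$ ($m{\left(h \right)} = - 5 h h = - 5 h^{2}$)
$m{\left(25 \right)} 157 = - 5 \cdot 25^{2} \cdot 157 = \left(-5\right) 625 \cdot 157 = \left(-3125\right) 157 = -490625$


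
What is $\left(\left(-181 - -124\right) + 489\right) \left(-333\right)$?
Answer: $-143856$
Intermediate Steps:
$\left(\left(-181 - -124\right) + 489\right) \left(-333\right) = \left(\left(-181 + 124\right) + 489\right) \left(-333\right) = \left(-57 + 489\right) \left(-333\right) = 432 \left(-333\right) = -143856$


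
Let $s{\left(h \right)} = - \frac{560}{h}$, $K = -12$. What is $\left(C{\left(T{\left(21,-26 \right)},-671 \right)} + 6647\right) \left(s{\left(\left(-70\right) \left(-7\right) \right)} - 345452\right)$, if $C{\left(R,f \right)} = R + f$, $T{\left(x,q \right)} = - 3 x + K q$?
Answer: $- \frac{15053120700}{7} \approx -2.1504 \cdot 10^{9}$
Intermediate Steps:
$T{\left(x,q \right)} = - 12 q - 3 x$ ($T{\left(x,q \right)} = - 3 x - 12 q = - 12 q - 3 x$)
$\left(C{\left(T{\left(21,-26 \right)},-671 \right)} + 6647\right) \left(s{\left(\left(-70\right) \left(-7\right) \right)} - 345452\right) = \left(\left(\left(\left(-12\right) \left(-26\right) - 63\right) - 671\right) + 6647\right) \left(- \frac{560}{\left(-70\right) \left(-7\right)} - 345452\right) = \left(\left(\left(312 - 63\right) - 671\right) + 6647\right) \left(- \frac{560}{490} - 345452\right) = \left(\left(249 - 671\right) + 6647\right) \left(\left(-560\right) \frac{1}{490} - 345452\right) = \left(-422 + 6647\right) \left(- \frac{8}{7} - 345452\right) = 6225 \left(- \frac{2418172}{7}\right) = - \frac{15053120700}{7}$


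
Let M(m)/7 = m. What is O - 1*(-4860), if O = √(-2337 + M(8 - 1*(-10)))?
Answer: 4860 + I*√2211 ≈ 4860.0 + 47.021*I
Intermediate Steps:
M(m) = 7*m
O = I*√2211 (O = √(-2337 + 7*(8 - 1*(-10))) = √(-2337 + 7*(8 + 10)) = √(-2337 + 7*18) = √(-2337 + 126) = √(-2211) = I*√2211 ≈ 47.021*I)
O - 1*(-4860) = I*√2211 - 1*(-4860) = I*√2211 + 4860 = 4860 + I*√2211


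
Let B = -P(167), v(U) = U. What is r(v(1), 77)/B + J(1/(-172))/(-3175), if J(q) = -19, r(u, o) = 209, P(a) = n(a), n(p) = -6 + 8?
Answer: -663537/6350 ≈ -104.49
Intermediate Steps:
n(p) = 2
P(a) = 2
B = -2 (B = -1*2 = -2)
r(v(1), 77)/B + J(1/(-172))/(-3175) = 209/(-2) - 19/(-3175) = 209*(-1/2) - 19*(-1/3175) = -209/2 + 19/3175 = -663537/6350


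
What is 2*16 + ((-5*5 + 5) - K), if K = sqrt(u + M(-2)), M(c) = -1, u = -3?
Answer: 12 - 2*I ≈ 12.0 - 2.0*I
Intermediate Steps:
K = 2*I (K = sqrt(-3 - 1) = sqrt(-4) = 2*I ≈ 2.0*I)
2*16 + ((-5*5 + 5) - K) = 2*16 + ((-5*5 + 5) - 2*I) = 32 + ((-25 + 5) - 2*I) = 32 + (-20 - 2*I) = 12 - 2*I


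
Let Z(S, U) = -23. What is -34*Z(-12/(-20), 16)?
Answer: 782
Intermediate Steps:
-34*Z(-12/(-20), 16) = -34*(-23) = 782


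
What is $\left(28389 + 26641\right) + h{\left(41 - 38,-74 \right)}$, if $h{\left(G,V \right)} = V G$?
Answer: $54808$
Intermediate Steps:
$h{\left(G,V \right)} = G V$
$\left(28389 + 26641\right) + h{\left(41 - 38,-74 \right)} = \left(28389 + 26641\right) + \left(41 - 38\right) \left(-74\right) = 55030 + \left(41 - 38\right) \left(-74\right) = 55030 + 3 \left(-74\right) = 55030 - 222 = 54808$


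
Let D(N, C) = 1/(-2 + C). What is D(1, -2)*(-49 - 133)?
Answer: 91/2 ≈ 45.500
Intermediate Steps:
D(1, -2)*(-49 - 133) = (-49 - 133)/(-2 - 2) = -182/(-4) = -1/4*(-182) = 91/2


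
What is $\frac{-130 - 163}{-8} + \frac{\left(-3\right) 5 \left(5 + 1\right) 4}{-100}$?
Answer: $\frac{1609}{40} \approx 40.225$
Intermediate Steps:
$\frac{-130 - 163}{-8} + \frac{\left(-3\right) 5 \left(5 + 1\right) 4}{-100} = \left(-130 - 163\right) \left(- \frac{1}{8}\right) + - 15 \cdot 6 \cdot 4 \left(- \frac{1}{100}\right) = \left(-293\right) \left(- \frac{1}{8}\right) + \left(-15\right) 24 \left(- \frac{1}{100}\right) = \frac{293}{8} - - \frac{18}{5} = \frac{293}{8} + \frac{18}{5} = \frac{1609}{40}$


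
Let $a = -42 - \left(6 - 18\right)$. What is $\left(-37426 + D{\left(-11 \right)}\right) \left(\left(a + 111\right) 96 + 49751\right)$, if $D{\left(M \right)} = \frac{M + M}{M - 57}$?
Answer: $- \frac{73201554271}{34} \approx -2.153 \cdot 10^{9}$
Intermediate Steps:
$D{\left(M \right)} = \frac{2 M}{-57 + M}$
$a = -30$ ($a = -42 - \left(6 - 18\right) = -42 - -12 = -42 + 12 = -30$)
$\left(-37426 + D{\left(-11 \right)}\right) \left(\left(a + 111\right) 96 + 49751\right) = \left(-37426 + 2 \left(-11\right) \frac{1}{-57 - 11}\right) \left(\left(-30 + 111\right) 96 + 49751\right) = \left(-37426 + 2 \left(-11\right) \frac{1}{-68}\right) \left(81 \cdot 96 + 49751\right) = \left(-37426 + 2 \left(-11\right) \left(- \frac{1}{68}\right)\right) \left(7776 + 49751\right) = \left(-37426 + \frac{11}{34}\right) 57527 = \left(- \frac{1272473}{34}\right) 57527 = - \frac{73201554271}{34}$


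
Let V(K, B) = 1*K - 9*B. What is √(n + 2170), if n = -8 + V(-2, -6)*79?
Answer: √6270 ≈ 79.183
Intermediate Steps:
V(K, B) = K - 9*B
n = 4100 (n = -8 + (-2 - 9*(-6))*79 = -8 + (-2 + 54)*79 = -8 + 52*79 = -8 + 4108 = 4100)
√(n + 2170) = √(4100 + 2170) = √6270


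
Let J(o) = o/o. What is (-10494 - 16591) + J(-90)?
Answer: -27084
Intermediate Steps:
J(o) = 1
(-10494 - 16591) + J(-90) = (-10494 - 16591) + 1 = -27085 + 1 = -27084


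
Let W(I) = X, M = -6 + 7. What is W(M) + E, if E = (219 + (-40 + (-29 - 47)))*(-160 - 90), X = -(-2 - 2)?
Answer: -25746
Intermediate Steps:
M = 1
X = 4 (X = -1*(-4) = 4)
W(I) = 4
E = -25750 (E = (219 + (-40 - 76))*(-250) = (219 - 116)*(-250) = 103*(-250) = -25750)
W(M) + E = 4 - 25750 = -25746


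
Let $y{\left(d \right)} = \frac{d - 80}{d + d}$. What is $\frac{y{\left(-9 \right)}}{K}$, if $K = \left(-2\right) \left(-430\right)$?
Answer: $\frac{89}{15480} \approx 0.0057494$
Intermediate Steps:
$K = 860$
$y{\left(d \right)} = \frac{-80 + d}{2 d}$
$\frac{y{\left(-9 \right)}}{K} = \frac{\frac{1}{2} \frac{1}{-9} \left(-80 - 9\right)}{860} = \frac{1}{2} \left(- \frac{1}{9}\right) \left(-89\right) \frac{1}{860} = \frac{89}{18} \cdot \frac{1}{860} = \frac{89}{15480}$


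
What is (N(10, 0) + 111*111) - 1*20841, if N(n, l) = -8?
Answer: -8528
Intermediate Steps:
(N(10, 0) + 111*111) - 1*20841 = (-8 + 111*111) - 1*20841 = (-8 + 12321) - 20841 = 12313 - 20841 = -8528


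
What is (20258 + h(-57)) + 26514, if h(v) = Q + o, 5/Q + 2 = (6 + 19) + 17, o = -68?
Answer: 373633/8 ≈ 46704.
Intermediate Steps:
Q = 1/8 (Q = 5/(-2 + ((6 + 19) + 17)) = 5/(-2 + (25 + 17)) = 5/(-2 + 42) = 5/40 = 5*(1/40) = 1/8 ≈ 0.12500)
h(v) = -543/8 (h(v) = 1/8 - 68 = -543/8)
(20258 + h(-57)) + 26514 = (20258 - 543/8) + 26514 = 161521/8 + 26514 = 373633/8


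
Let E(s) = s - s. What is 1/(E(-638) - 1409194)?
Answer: -1/1409194 ≈ -7.0963e-7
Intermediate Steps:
E(s) = 0
1/(E(-638) - 1409194) = 1/(0 - 1409194) = 1/(-1409194) = -1/1409194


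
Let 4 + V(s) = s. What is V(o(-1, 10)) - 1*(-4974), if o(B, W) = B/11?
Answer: 54669/11 ≈ 4969.9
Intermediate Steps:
o(B, W) = B/11 (o(B, W) = B*(1/11) = B/11)
V(s) = -4 + s
V(o(-1, 10)) - 1*(-4974) = (-4 + (1/11)*(-1)) - 1*(-4974) = (-4 - 1/11) + 4974 = -45/11 + 4974 = 54669/11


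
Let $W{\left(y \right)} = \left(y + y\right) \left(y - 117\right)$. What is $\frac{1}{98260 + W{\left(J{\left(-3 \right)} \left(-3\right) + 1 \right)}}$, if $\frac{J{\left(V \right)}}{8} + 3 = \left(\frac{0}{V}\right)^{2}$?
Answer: $\frac{1}{91836} \approx 1.0889 \cdot 10^{-5}$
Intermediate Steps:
$J{\left(V \right)} = -24$ ($J{\left(V \right)} = -24 + 8 \left(\frac{0}{V}\right)^{2} = -24 + 8 \cdot 0^{2} = -24 + 8 \cdot 0 = -24 + 0 = -24$)
$W{\left(y \right)} = 2 y \left(-117 + y\right)$
$\frac{1}{98260 + W{\left(J{\left(-3 \right)} \left(-3\right) + 1 \right)}} = \frac{1}{98260 + 2 \left(\left(-24\right) \left(-3\right) + 1\right) \left(-117 + \left(\left(-24\right) \left(-3\right) + 1\right)\right)} = \frac{1}{98260 + 2 \left(72 + 1\right) \left(-117 + \left(72 + 1\right)\right)} = \frac{1}{98260 + 2 \cdot 73 \left(-117 + 73\right)} = \frac{1}{98260 + 2 \cdot 73 \left(-44\right)} = \frac{1}{98260 - 6424} = \frac{1}{91836}$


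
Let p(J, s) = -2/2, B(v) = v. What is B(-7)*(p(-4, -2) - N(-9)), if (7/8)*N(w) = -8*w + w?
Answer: 511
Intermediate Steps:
N(w) = -8*w (N(w) = 8*(-8*w + w)/7 = 8*(-7*w)/7 = -8*w)
p(J, s) = -1 (p(J, s) = -2*½ = -1)
B(-7)*(p(-4, -2) - N(-9)) = -7*(-1 - (-8)*(-9)) = -7*(-1 - 1*72) = -7*(-1 - 72) = -7*(-73) = 511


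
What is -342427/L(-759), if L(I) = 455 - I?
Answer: -342427/1214 ≈ -282.06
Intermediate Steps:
-342427/L(-759) = -342427/(455 - 1*(-759)) = -342427/(455 + 759) = -342427/1214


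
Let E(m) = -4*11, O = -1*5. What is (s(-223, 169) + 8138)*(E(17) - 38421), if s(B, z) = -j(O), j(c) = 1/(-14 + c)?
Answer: -5947573695/19 ≈ -3.1303e+8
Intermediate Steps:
O = -5
E(m) = -44
s(B, z) = 1/19 (s(B, z) = -1/(-14 - 5) = -1/(-19) = -1*(-1/19) = 1/19)
(s(-223, 169) + 8138)*(E(17) - 38421) = (1/19 + 8138)*(-44 - 38421) = (154623/19)*(-38465) = -5947573695/19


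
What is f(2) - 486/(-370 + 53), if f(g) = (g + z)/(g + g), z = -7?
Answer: 359/1268 ≈ 0.28312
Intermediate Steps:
f(g) = (-7 + g)/(2*g) (f(g) = (g - 7)/(g + g) = (-7 + g)/((2*g)) = (-7 + g)*(1/(2*g)) = (-7 + g)/(2*g))
f(2) - 486/(-370 + 53) = (1/2)*(-7 + 2)/2 - 486/(-370 + 53) = (1/2)*(1/2)*(-5) - 486/(-317) = -5/4 - 1/317*(-486) = -5/4 + 486/317 = 359/1268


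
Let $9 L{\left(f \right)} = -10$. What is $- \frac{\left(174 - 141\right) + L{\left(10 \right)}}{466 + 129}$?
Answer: $- \frac{41}{765} \approx -0.053595$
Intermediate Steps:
$L{\left(f \right)} = - \frac{10}{9}$ ($L{\left(f \right)} = \frac{1}{9} \left(-10\right) = - \frac{10}{9}$)
$- \frac{\left(174 - 141\right) + L{\left(10 \right)}}{466 + 129} = - \frac{\left(174 - 141\right) - \frac{10}{9}}{466 + 129} = - \frac{33 - \frac{10}{9}}{595} = - \frac{287}{9 \cdot 595} = \left(-1\right) \frac{41}{765} = - \frac{41}{765}$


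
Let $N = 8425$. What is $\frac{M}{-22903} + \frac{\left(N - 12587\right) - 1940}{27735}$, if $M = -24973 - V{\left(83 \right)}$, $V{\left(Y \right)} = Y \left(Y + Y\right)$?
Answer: $\frac{311668293}{211738235} \approx 1.472$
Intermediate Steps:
$V{\left(Y \right)} = 2 Y^{2}$ ($V{\left(Y \right)} = Y 2 Y = 2 Y^{2}$)
$M = -38751$ ($M = -24973 - 2 \cdot 83^{2} = -24973 - 2 \cdot 6889 = -24973 - 13778 = -38751$)
$\frac{M}{-22903} + \frac{\left(N - 12587\right) - 1940}{27735} = - \frac{38751}{-22903} + \frac{\left(8425 - 12587\right) - 1940}{27735} = \left(-38751\right) \left(- \frac{1}{22903}\right) + \left(-4162 - 1940\right) \frac{1}{27735} = \frac{38751}{22903} - \frac{2034}{9245} = \frac{311668293}{211738235}$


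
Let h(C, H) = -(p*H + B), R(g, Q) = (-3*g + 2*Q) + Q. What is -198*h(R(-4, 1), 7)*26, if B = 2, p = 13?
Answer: 478764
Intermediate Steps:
R(g, Q) = -3*g + 3*Q
h(C, H) = -2 - 13*H (h(C, H) = -(13*H + 2) = -(2 + 13*H) = -2 - 13*H)
-198*h(R(-4, 1), 7)*26 = -198*(-2 - 13*7)*26 = -198*(-2 - 91)*26 = -198*(-93)*26 = 18414*26 = 478764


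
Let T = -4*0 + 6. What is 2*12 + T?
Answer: 30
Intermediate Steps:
T = 6 (T = 0 + 6 = 6)
2*12 + T = 2*12 + 6 = 24 + 6 = 30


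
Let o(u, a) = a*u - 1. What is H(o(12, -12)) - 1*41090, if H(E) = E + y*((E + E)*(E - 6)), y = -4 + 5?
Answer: 2555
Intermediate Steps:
o(u, a) = -1 + a*u
y = 1
H(E) = E + 2*E*(-6 + E) (H(E) = E + 1*((E + E)*(E - 6)) = E + 1*((2*E)*(-6 + E)) = E + 1*(2*E*(-6 + E)) = E + 2*E*(-6 + E))
H(o(12, -12)) - 1*41090 = (-1 - 12*12)*(-11 + 2*(-1 - 12*12)) - 1*41090 = (-1 - 144)*(-11 + 2*(-1 - 144)) - 41090 = -145*(-11 + 2*(-145)) - 41090 = -145*(-11 - 290) - 41090 = -145*(-301) - 41090 = 43645 - 41090 = 2555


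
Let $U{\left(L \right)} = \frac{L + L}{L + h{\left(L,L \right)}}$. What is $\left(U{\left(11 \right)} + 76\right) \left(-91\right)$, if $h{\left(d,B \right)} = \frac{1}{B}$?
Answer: $- \frac{432887}{61} \approx -7096.5$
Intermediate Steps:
$U{\left(L \right)} = \frac{2 L}{L + \frac{1}{L}}$ ($U{\left(L \right)} = \frac{L + L}{L + \frac{1}{L}} = \frac{2 L}{L + \frac{1}{L}}$)
$\left(U{\left(11 \right)} + 76\right) \left(-91\right) = \left(\frac{2 \cdot 11^{2}}{1 + 11^{2}} + 76\right) \left(-91\right) = \left(2 \cdot 121 \frac{1}{1 + 121} + 76\right) \left(-91\right) = \left(2 \cdot 121 \cdot \frac{1}{122} + 76\right) \left(-91\right) = \left(\frac{121}{61} + 76\right) \left(-91\right) = \frac{4757}{61} \left(-91\right) = - \frac{432887}{61}$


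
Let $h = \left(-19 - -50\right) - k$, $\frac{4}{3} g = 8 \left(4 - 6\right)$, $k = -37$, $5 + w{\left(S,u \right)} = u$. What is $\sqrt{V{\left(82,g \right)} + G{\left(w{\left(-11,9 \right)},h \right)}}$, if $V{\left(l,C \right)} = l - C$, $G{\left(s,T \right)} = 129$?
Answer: $\sqrt{223} \approx 14.933$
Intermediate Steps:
$w{\left(S,u \right)} = -5 + u$
$g = -12$ ($g = \frac{3 \cdot 8 \left(4 - 6\right)}{4} = \frac{3 \cdot 8 \left(-2\right)}{4} = \frac{3}{4} \left(-16\right) = -12$)
$h = 68$ ($h = \left(-19 - -50\right) - -37 = \left(-19 + 50\right) + 37 = 31 + 37 = 68$)
$\sqrt{V{\left(82,g \right)} + G{\left(w{\left(-11,9 \right)},h \right)}} = \sqrt{\left(82 - -12\right) + 129} = \sqrt{\left(82 + 12\right) + 129} = \sqrt{94 + 129} = \sqrt{223}$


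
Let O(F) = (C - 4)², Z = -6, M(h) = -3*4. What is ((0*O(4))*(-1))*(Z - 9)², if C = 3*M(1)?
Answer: 0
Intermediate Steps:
M(h) = -12
C = -36 (C = 3*(-12) = -36)
O(F) = 1600 (O(F) = (-36 - 4)² = (-40)² = 1600)
((0*O(4))*(-1))*(Z - 9)² = ((0*1600)*(-1))*(-6 - 9)² = (0*(-1))*(-15)² = 0*225 = 0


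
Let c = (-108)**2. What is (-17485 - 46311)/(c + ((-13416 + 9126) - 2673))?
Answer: -63796/4701 ≈ -13.571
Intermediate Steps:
c = 11664
(-17485 - 46311)/(c + ((-13416 + 9126) - 2673)) = (-17485 - 46311)/(11664 + ((-13416 + 9126) - 2673)) = -63796/(11664 + (-4290 - 2673)) = -63796/(11664 - 6963) = -63796/4701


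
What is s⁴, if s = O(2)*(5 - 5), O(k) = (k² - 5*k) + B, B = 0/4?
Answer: 0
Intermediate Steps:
B = 0 (B = 0*(¼) = 0)
O(k) = k² - 5*k (O(k) = (k² - 5*k) + 0 = k² - 5*k)
s = 0 (s = (2*(-5 + 2))*(5 - 5) = (2*(-3))*0 = -6*0 = 0)
s⁴ = 0⁴ = 0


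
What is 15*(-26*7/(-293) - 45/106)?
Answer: 91605/31058 ≈ 2.9495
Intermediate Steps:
15*(-26*7/(-293) - 45/106) = 15*(-182*(-1/293) - 45*1/106) = 15*(182/293 - 45/106) = 15*(6107/31058) = 91605/31058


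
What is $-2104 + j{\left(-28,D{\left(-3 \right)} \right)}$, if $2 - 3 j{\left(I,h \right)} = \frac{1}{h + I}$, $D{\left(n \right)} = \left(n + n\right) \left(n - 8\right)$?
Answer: $- \frac{79927}{38} \approx -2103.3$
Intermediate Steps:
$D{\left(n \right)} = 2 n \left(-8 + n\right)$
$j{\left(I,h \right)} = \frac{2}{3} - \frac{1}{3 \left(I + h\right)}$ ($j{\left(I,h \right)} = \frac{2}{3} - \frac{1}{3 \left(h + I\right)} = \frac{2}{3} - \frac{1}{3 \left(I + h\right)}$)
$-2104 + j{\left(-28,D{\left(-3 \right)} \right)} = -2104 + \frac{-1 + 2 \left(-28\right) + 2 \cdot 2 \left(-3\right) \left(-8 - 3\right)}{3 \left(-28 + 2 \left(-3\right) \left(-8 - 3\right)\right)} = -2104 + \frac{-1 - 56 + 2 \cdot 2 \left(-3\right) \left(-11\right)}{3 \left(-28 + 2 \left(-3\right) \left(-11\right)\right)} = -2104 + \frac{-1 - 56 + 2 \cdot 66}{3 \left(-28 + 66\right)} = -2104 + \frac{-1 - 56 + 132}{3 \cdot 38} = -2104 + \frac{1}{3} \cdot \frac{1}{38} \cdot 75 = -2104 + \frac{25}{38} = - \frac{79927}{38}$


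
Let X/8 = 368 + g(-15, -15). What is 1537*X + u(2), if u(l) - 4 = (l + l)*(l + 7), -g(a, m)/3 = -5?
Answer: 4709408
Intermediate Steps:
g(a, m) = 15 (g(a, m) = -3*(-5) = 15)
u(l) = 4 + 2*l*(7 + l) (u(l) = 4 + (l + l)*(l + 7) = 4 + (2*l)*(7 + l) = 4 + 2*l*(7 + l))
X = 3064 (X = 8*(368 + 15) = 8*383 = 3064)
1537*X + u(2) = 1537*3064 + (4 + 2*2**2 + 14*2) = 4709368 + (4 + 2*4 + 28) = 4709368 + (4 + 8 + 28) = 4709368 + 40 = 4709408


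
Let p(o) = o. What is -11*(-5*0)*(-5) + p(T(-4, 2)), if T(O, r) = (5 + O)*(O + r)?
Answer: -2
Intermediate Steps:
-11*(-5*0)*(-5) + p(T(-4, 2)) = -11*(-5*0)*(-5) + ((-4)² + 5*(-4) + 5*2 - 4*2) = -0*(-5) + (16 - 20 + 10 - 8) = -11*0 - 2 = 0 - 2 = -2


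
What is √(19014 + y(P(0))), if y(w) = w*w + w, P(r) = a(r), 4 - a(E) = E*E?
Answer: √19034 ≈ 137.96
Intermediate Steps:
a(E) = 4 - E² (a(E) = 4 - E*E = 4 - E²)
P(r) = 4 - r²
y(w) = w + w² (y(w) = w² + w = w + w²)
√(19014 + y(P(0))) = √(19014 + (4 - 1*0²)*(1 + (4 - 1*0²))) = √(19014 + (4 - 1*0)*(1 + (4 - 1*0))) = √(19014 + (4 + 0)*(1 + (4 + 0))) = √(19014 + 4*(1 + 4)) = √(19014 + 4*5) = √(19014 + 20) = √19034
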